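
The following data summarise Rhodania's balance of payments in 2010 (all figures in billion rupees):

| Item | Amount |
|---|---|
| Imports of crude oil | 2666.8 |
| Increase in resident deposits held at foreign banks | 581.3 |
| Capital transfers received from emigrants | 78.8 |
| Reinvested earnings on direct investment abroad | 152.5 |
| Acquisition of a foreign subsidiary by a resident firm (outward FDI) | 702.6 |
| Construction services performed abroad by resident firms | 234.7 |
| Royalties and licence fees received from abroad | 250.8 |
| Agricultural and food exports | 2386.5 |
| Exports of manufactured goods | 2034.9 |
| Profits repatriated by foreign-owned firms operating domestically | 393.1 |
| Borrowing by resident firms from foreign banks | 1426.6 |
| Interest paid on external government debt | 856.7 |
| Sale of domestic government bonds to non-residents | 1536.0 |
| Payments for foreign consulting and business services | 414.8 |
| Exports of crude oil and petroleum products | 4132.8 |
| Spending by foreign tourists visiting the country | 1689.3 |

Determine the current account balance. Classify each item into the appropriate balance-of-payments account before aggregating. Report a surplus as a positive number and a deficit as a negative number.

6550.1

Goods: -2666.8 + 4132.8 + 2034.9 + 2386.5 = 5887.4
Services: 1689.3 + 250.8 + 234.7 - 414.8 = 1760.0
Primary income: -856.7 - 393.1 + 152.5 = -1097.3
Current account = 5887.4 + 1760.0 + (-1097.3) = 6550.1
(Excluded from the current account — financial account: increase in resident deposits held at foreign banks 581.3, acquisition of a foreign subsidiary by a resident firm (outward FDI) 702.6, borrowing by resident firms from foreign banks 1426.6, sale of domestic government bonds to non-residents 1536.0; capital account: capital transfers received from emigrants 78.8.)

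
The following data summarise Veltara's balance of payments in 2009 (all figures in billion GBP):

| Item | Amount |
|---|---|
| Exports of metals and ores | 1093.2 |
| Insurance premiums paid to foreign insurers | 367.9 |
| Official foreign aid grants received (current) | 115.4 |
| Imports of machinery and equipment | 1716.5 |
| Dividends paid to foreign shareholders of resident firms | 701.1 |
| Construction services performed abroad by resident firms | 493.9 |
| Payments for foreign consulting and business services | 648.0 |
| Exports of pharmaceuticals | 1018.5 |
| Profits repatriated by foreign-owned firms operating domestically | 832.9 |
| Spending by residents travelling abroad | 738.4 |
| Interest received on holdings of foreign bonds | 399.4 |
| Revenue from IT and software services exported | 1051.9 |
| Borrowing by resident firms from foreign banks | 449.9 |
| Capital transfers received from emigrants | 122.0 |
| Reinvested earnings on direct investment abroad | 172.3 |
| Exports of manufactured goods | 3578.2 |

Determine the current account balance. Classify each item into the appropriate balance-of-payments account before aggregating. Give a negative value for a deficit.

2918.0

Goods: -1716.5 + 3578.2 + 1018.5 + 1093.2 = 3973.4
Services: -738.4 + 1051.9 - 648.0 - 367.9 + 493.9 = -208.5
Primary income: 172.3 - 701.1 - 832.9 + 399.4 = -962.3
Secondary income: 115.4
Current account = 3973.4 + (-208.5) + (-962.3) + 115.4 = 2918.0
(Excluded from the current account — financial account: borrowing by resident firms from foreign banks 449.9; capital account: capital transfers received from emigrants 122.0.)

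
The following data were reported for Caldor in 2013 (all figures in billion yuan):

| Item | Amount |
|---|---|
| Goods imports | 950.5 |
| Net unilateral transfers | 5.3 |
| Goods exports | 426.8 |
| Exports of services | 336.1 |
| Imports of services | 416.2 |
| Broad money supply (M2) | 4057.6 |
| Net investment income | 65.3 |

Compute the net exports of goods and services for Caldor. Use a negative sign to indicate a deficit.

Goods balance = 426.8 - 950.5 = -523.7
Services balance = 336.1 - 416.2 = -80.1
Trade balance (goods + services) = -523.7 + (-80.1) = -603.8

-603.8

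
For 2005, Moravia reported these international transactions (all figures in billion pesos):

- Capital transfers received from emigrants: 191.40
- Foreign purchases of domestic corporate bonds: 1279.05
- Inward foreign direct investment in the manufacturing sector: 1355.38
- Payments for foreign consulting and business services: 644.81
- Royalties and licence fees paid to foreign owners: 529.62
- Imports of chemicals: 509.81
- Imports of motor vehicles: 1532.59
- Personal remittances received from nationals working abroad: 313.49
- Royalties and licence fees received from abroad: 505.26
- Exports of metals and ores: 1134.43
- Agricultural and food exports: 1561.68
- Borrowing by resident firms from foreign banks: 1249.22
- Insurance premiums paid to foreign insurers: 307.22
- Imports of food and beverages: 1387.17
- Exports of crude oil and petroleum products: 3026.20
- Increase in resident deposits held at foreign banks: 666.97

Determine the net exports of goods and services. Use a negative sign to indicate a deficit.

1316.35

Goods: 1561.68 + 1134.43 + 3026.20 - 1387.17 - 509.81 - 1532.59 = 2292.74
Services: -644.81 + 505.26 - 529.62 - 307.22 = -976.39
Trade balance = 2292.74 + (-976.39) = 1316.35
(Excluded from the trade balance — capital account: capital transfers received from emigrants 191.40; financial account: foreign purchases of domestic corporate bonds 1279.05, inward foreign direct investment in the manufacturing sector 1355.38, borrowing by resident firms from foreign banks 1249.22, increase in resident deposits held at foreign banks 666.97; secondary income: personal remittances received from nationals working abroad 313.49.)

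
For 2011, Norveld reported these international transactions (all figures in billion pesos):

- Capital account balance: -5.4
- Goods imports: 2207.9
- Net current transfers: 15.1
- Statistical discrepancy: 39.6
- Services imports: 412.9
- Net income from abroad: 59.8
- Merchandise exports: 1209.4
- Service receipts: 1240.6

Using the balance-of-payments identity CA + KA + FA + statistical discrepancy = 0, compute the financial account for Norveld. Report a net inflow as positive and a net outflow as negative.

Goods balance = 1209.4 - 2207.9 = -998.5
Services balance = 1240.6 - 412.9 = 827.7
Trade balance (goods + services) = -998.5 + 827.7 = -170.8
Net primary income = 59.8
Net secondary income = 15.1
Current account = -170.8 + 59.8 + 15.1 = -95.9
Financial account = -(-95.9 + (-5.4) + 39.6) = 61.7

61.7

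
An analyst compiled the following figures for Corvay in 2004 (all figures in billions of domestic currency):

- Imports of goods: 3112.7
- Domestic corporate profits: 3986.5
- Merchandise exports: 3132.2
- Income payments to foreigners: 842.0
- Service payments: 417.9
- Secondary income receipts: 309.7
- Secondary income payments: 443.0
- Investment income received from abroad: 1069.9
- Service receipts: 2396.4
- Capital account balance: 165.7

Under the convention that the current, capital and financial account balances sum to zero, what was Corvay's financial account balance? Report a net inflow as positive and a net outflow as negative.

-2258.3

Goods balance = 3132.2 - 3112.7 = 19.5
Services balance = 2396.4 - 417.9 = 1978.5
Trade balance (goods + services) = 19.5 + 1978.5 = 1998.0
Net primary income = 1069.9 - 842.0 = 227.9
Net secondary income = 309.7 - 443.0 = -133.3
Current account = 1998.0 + 227.9 + (-133.3) = 2092.6
Financial account = -(2092.6 + 165.7) = -2258.3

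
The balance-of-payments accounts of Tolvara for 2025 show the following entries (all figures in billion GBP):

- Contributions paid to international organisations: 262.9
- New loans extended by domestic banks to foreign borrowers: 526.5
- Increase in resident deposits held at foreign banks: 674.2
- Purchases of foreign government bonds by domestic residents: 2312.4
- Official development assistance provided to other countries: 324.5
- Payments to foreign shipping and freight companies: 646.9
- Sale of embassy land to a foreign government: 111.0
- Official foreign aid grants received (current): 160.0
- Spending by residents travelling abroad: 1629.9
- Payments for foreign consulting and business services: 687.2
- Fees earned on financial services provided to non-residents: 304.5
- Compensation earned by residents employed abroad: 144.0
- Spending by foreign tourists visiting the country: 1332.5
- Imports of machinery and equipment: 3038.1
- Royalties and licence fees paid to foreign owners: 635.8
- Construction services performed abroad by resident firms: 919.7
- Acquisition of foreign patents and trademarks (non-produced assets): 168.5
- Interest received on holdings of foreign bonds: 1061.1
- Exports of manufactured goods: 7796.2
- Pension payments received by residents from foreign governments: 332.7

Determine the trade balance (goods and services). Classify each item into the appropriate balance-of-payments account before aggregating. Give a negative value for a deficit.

Goods: 7796.2 - 3038.1 = 4758.1
Services: 304.5 - 646.9 + 919.7 - 1629.9 - 687.2 - 635.8 + 1332.5 = -1043.1
Trade balance = 4758.1 + (-1043.1) = 3715.0
(Excluded from the trade balance — secondary income: contributions paid to international organisations 262.9, official development assistance provided to other countries 324.5, official foreign aid grants received (current) 160.0, pension payments received by residents from foreign governments 332.7; financial account: new loans extended by domestic banks to foreign borrowers 526.5, increase in resident deposits held at foreign banks 674.2, purchases of foreign government bonds by domestic residents 2312.4; capital account: sale of embassy land to a foreign government 111.0, acquisition of foreign patents and trademarks (non-produced assets) 168.5; primary income: compensation earned by residents employed abroad 144.0, interest received on holdings of foreign bonds 1061.1.)

3715.0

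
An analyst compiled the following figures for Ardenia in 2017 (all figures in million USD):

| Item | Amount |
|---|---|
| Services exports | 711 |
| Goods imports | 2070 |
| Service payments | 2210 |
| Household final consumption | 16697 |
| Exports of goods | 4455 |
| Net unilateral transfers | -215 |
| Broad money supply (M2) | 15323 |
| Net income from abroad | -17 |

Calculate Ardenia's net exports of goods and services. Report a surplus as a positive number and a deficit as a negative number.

Goods balance = 4455 - 2070 = 2385
Services balance = 711 - 2210 = -1499
Trade balance (goods + services) = 2385 + (-1499) = 886

886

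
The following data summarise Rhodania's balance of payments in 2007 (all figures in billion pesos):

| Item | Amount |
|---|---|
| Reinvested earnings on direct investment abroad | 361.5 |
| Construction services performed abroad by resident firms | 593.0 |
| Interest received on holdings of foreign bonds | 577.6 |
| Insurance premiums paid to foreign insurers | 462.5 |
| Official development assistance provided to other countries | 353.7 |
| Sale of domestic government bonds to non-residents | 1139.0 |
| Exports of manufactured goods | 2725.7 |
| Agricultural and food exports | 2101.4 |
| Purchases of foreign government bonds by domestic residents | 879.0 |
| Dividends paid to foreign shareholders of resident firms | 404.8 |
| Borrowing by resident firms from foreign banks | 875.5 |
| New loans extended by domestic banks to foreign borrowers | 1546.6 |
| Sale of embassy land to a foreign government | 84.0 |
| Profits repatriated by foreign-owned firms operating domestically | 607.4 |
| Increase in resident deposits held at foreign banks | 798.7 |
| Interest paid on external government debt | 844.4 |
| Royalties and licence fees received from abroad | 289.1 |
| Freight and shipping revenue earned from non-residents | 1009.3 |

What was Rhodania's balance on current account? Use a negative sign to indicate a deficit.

Goods: 2101.4 + 2725.7 = 4827.1
Services: -462.5 + 1009.3 + 289.1 + 593.0 = 1428.9
Primary income: -404.8 - 844.4 - 607.4 + 577.6 + 361.5 = -917.5
Secondary income: -353.7
Current account = 4827.1 + 1428.9 + (-917.5) + (-353.7) = 4984.8
(Excluded from the current account — financial account: sale of domestic government bonds to non-residents 1139.0, purchases of foreign government bonds by domestic residents 879.0, borrowing by resident firms from foreign banks 875.5, new loans extended by domestic banks to foreign borrowers 1546.6, increase in resident deposits held at foreign banks 798.7; capital account: sale of embassy land to a foreign government 84.0.)

4984.8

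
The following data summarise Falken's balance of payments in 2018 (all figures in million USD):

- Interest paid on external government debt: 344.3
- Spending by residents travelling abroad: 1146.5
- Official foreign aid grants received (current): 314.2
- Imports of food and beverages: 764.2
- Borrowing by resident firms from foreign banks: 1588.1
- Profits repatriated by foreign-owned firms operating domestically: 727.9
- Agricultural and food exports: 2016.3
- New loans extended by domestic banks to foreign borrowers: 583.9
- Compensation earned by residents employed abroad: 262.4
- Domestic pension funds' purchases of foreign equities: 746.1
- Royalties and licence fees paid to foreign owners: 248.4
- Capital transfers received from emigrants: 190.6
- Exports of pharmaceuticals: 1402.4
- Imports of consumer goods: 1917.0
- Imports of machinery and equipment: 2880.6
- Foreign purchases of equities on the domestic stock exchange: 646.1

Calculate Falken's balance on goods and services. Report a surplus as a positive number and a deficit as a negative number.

-3538.0

Goods: 2016.3 + 1402.4 - 2880.6 - 1917.0 - 764.2 = -2143.1
Services: -248.4 - 1146.5 = -1394.9
Trade balance = -2143.1 + (-1394.9) = -3538.0
(Excluded from the trade balance — primary income: interest paid on external government debt 344.3, profits repatriated by foreign-owned firms operating domestically 727.9, compensation earned by residents employed abroad 262.4; secondary income: official foreign aid grants received (current) 314.2; financial account: borrowing by resident firms from foreign banks 1588.1, new loans extended by domestic banks to foreign borrowers 583.9, domestic pension funds' purchases of foreign equities 746.1, foreign purchases of equities on the domestic stock exchange 646.1; capital account: capital transfers received from emigrants 190.6.)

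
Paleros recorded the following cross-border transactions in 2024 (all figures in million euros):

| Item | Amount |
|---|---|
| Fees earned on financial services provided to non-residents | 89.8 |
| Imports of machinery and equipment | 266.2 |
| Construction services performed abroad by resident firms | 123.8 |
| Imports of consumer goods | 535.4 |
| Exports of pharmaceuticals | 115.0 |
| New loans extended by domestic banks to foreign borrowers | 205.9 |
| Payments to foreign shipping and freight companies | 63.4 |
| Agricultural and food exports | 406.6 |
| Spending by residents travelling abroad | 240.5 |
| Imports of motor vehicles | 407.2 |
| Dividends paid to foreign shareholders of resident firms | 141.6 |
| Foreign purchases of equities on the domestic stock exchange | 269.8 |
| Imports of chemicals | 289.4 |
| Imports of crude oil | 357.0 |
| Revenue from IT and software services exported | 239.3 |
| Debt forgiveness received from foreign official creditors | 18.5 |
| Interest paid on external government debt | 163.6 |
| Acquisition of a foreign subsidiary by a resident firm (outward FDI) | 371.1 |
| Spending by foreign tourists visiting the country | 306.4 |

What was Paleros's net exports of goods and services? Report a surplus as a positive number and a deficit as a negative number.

Goods: -266.2 - 357.0 + 406.6 - 535.4 - 289.4 - 407.2 + 115.0 = -1333.6
Services: 123.8 - 240.5 + 239.3 + 89.8 + 306.4 - 63.4 = 455.4
Trade balance = -1333.6 + 455.4 = -878.2
(Excluded from the trade balance — financial account: new loans extended by domestic banks to foreign borrowers 205.9, foreign purchases of equities on the domestic stock exchange 269.8, acquisition of a foreign subsidiary by a resident firm (outward FDI) 371.1; primary income: dividends paid to foreign shareholders of resident firms 141.6, interest paid on external government debt 163.6; capital account: debt forgiveness received from foreign official creditors 18.5.)

-878.2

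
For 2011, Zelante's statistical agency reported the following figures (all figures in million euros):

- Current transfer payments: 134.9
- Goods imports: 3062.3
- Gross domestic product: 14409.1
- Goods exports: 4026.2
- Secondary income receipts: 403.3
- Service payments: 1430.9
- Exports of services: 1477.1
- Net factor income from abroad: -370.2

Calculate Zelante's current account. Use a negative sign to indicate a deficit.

Goods balance = 4026.2 - 3062.3 = 963.9
Services balance = 1477.1 - 1430.9 = 46.2
Trade balance (goods + services) = 963.9 + 46.2 = 1010.1
Net primary income = -370.2
Net secondary income = 403.3 - 134.9 = 268.4
Current account = 1010.1 + (-370.2) + 268.4 = 908.3

908.3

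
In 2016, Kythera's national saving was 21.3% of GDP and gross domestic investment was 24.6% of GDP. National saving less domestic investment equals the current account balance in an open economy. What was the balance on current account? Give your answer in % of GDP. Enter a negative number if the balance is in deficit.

-3.3

CA = S - I = 21.3 - 24.6 = -3.3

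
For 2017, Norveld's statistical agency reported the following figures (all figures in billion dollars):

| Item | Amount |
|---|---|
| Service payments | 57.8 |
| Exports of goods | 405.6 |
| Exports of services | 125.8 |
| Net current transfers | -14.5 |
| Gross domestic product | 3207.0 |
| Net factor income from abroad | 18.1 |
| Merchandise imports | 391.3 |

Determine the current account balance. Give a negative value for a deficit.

85.9

Goods balance = 405.6 - 391.3 = 14.3
Services balance = 125.8 - 57.8 = 68.0
Trade balance (goods + services) = 14.3 + 68.0 = 82.3
Net primary income = 18.1
Net secondary income = -14.5
Current account = 82.3 + 18.1 + (-14.5) = 85.9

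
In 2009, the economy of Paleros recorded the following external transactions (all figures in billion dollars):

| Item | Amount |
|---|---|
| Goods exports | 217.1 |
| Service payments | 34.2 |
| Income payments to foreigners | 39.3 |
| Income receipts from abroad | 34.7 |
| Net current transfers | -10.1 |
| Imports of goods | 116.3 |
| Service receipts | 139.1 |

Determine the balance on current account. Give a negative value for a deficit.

191.0

Goods balance = 217.1 - 116.3 = 100.8
Services balance = 139.1 - 34.2 = 104.9
Trade balance (goods + services) = 100.8 + 104.9 = 205.7
Net primary income = 34.7 - 39.3 = -4.6
Net secondary income = -10.1
Current account = 205.7 + (-4.6) + (-10.1) = 191.0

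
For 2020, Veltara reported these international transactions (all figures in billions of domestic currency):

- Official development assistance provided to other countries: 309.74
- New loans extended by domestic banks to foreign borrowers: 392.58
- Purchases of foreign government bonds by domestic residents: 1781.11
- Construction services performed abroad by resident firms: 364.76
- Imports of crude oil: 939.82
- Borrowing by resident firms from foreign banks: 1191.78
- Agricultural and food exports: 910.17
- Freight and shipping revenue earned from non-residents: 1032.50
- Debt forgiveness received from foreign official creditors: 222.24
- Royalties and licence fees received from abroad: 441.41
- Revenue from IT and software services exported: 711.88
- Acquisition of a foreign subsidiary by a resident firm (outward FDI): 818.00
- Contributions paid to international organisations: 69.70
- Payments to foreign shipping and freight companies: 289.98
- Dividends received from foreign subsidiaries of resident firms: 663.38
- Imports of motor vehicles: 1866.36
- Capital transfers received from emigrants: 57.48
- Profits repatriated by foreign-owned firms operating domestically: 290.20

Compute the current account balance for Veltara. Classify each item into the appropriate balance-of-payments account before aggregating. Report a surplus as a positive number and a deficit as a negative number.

358.30

Goods: -939.82 + 910.17 - 1866.36 = -1896.01
Services: 441.41 + 364.76 + 711.88 - 289.98 + 1032.50 = 2260.57
Primary income: 663.38 - 290.20 = 373.18
Secondary income: -309.74 - 69.70 = -379.44
Current account = (-1896.01) + 2260.57 + 373.18 + (-379.44) = 358.30
(Excluded from the current account — financial account: new loans extended by domestic banks to foreign borrowers 392.58, purchases of foreign government bonds by domestic residents 1781.11, borrowing by resident firms from foreign banks 1191.78, acquisition of a foreign subsidiary by a resident firm (outward FDI) 818.00; capital account: debt forgiveness received from foreign official creditors 222.24, capital transfers received from emigrants 57.48.)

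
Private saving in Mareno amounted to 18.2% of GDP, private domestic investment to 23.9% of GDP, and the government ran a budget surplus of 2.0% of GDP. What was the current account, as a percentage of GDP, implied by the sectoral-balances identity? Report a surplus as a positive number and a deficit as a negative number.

By the sectoral-balances identity, CA = (S_private - I) + (T - G).
Private balance = 18.2 - 23.9 = -5.7
Government balance (T - G) = 2.0
CA = -5.7 + 2.0 = -3.7

-3.7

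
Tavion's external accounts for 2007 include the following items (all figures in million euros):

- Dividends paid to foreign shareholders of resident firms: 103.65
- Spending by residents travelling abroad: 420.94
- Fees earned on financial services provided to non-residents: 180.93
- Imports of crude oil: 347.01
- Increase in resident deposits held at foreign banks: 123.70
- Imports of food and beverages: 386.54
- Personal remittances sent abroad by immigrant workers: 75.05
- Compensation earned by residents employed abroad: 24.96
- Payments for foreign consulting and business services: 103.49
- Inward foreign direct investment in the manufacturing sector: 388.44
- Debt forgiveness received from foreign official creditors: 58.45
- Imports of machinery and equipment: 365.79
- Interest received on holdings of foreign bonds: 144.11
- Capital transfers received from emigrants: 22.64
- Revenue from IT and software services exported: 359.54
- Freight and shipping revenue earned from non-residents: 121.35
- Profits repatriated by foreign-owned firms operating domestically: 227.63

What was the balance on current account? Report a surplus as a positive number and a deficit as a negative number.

Goods: -386.54 - 347.01 - 365.79 = -1099.34
Services: 121.35 + 180.93 - 420.94 - 103.49 + 359.54 = 137.39
Primary income: -227.63 + 24.96 + 144.11 - 103.65 = -162.21
Secondary income: -75.05
Current account = (-1099.34) + 137.39 + (-162.21) + (-75.05) = -1199.21
(Excluded from the current account — financial account: increase in resident deposits held at foreign banks 123.70, inward foreign direct investment in the manufacturing sector 388.44; capital account: debt forgiveness received from foreign official creditors 58.45, capital transfers received from emigrants 22.64.)

-1199.21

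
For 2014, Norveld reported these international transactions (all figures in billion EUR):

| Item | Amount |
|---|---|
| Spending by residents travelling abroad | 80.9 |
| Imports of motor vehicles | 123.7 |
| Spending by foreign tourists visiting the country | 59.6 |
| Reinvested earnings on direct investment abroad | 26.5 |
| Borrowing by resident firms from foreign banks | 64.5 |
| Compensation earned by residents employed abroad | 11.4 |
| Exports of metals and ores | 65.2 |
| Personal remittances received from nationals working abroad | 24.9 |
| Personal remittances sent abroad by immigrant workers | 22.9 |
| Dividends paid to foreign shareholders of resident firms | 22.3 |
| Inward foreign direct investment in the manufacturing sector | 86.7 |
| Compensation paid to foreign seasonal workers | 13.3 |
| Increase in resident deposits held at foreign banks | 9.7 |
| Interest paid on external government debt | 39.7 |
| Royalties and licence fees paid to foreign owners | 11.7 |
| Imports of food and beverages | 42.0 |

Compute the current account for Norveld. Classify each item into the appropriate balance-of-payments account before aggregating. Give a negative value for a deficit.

Goods: -123.7 + 65.2 - 42.0 = -100.5
Services: -11.7 + 59.6 - 80.9 = -33.0
Primary income: -13.3 - 39.7 - 22.3 + 26.5 + 11.4 = -37.4
Secondary income: -22.9 + 24.9 = 2.0
Current account = (-100.5) + (-33.0) + (-37.4) + 2.0 = -168.9
(Excluded from the current account — financial account: borrowing by resident firms from foreign banks 64.5, inward foreign direct investment in the manufacturing sector 86.7, increase in resident deposits held at foreign banks 9.7.)

-168.9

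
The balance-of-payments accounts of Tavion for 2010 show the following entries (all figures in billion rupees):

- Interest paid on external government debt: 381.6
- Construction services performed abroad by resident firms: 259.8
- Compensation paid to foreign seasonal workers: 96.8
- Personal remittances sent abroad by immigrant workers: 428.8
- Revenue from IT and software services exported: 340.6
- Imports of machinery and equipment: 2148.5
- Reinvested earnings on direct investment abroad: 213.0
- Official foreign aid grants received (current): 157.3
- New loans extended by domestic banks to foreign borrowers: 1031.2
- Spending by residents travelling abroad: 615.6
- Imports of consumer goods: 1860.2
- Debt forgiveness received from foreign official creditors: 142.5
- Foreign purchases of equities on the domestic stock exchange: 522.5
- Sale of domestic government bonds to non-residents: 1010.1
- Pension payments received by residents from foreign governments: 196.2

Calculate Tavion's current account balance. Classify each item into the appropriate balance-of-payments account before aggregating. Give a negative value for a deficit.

Goods: -1860.2 - 2148.5 = -4008.7
Services: 340.6 + 259.8 - 615.6 = -15.2
Primary income: 213.0 - 96.8 - 381.6 = -265.4
Secondary income: 157.3 + 196.2 - 428.8 = -75.3
Current account = (-4008.7) + (-15.2) + (-265.4) + (-75.3) = -4364.6
(Excluded from the current account — financial account: new loans extended by domestic banks to foreign borrowers 1031.2, foreign purchases of equities on the domestic stock exchange 522.5, sale of domestic government bonds to non-residents 1010.1; capital account: debt forgiveness received from foreign official creditors 142.5.)

-4364.6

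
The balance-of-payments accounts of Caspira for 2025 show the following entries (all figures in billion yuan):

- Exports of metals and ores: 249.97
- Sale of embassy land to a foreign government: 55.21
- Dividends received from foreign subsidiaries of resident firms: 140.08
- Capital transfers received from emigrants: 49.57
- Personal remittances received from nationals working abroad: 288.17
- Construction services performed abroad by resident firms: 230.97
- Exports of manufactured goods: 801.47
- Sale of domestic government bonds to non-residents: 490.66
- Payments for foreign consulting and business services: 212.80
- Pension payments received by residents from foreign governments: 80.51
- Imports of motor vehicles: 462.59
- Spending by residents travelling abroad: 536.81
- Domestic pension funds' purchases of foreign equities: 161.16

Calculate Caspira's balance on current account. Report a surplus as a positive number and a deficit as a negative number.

578.97

Goods: 249.97 - 462.59 + 801.47 = 588.85
Services: 230.97 - 536.81 - 212.80 = -518.64
Primary income: 140.08
Secondary income: 288.17 + 80.51 = 368.68
Current account = 588.85 + (-518.64) + 140.08 + 368.68 = 578.97
(Excluded from the current account — capital account: sale of embassy land to a foreign government 55.21, capital transfers received from emigrants 49.57; financial account: sale of domestic government bonds to non-residents 490.66, domestic pension funds' purchases of foreign equities 161.16.)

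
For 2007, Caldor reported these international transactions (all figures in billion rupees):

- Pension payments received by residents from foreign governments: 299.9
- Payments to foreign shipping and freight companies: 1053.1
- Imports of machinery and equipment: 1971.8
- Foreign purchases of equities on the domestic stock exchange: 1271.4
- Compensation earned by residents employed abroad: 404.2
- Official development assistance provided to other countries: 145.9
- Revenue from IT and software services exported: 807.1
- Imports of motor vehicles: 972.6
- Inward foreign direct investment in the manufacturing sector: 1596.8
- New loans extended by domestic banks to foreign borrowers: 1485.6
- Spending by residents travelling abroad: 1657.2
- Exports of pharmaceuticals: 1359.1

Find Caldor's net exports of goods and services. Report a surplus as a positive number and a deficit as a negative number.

Goods: 1359.1 - 972.6 - 1971.8 = -1585.3
Services: 807.1 - 1053.1 - 1657.2 = -1903.2
Trade balance = -1585.3 + (-1903.2) = -3488.5
(Excluded from the trade balance — secondary income: pension payments received by residents from foreign governments 299.9, official development assistance provided to other countries 145.9; financial account: foreign purchases of equities on the domestic stock exchange 1271.4, inward foreign direct investment in the manufacturing sector 1596.8, new loans extended by domestic banks to foreign borrowers 1485.6; primary income: compensation earned by residents employed abroad 404.2.)

-3488.5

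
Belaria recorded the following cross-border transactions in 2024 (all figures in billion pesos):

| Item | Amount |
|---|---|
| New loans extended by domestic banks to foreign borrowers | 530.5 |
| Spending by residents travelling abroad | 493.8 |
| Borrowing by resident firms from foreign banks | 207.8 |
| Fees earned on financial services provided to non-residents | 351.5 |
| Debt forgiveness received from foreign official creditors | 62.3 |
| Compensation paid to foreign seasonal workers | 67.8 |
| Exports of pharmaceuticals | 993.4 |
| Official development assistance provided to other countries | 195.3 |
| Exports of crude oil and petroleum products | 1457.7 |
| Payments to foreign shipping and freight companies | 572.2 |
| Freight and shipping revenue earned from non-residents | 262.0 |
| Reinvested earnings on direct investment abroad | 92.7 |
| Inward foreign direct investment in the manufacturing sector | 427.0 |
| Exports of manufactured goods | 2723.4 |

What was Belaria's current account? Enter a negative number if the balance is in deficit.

Goods: 1457.7 + 2723.4 + 993.4 = 5174.5
Services: 351.5 - 572.2 + 262.0 - 493.8 = -452.5
Primary income: -67.8 + 92.7 = 24.9
Secondary income: -195.3
Current account = 5174.5 + (-452.5) + 24.9 + (-195.3) = 4551.6
(Excluded from the current account — financial account: new loans extended by domestic banks to foreign borrowers 530.5, borrowing by resident firms from foreign banks 207.8, inward foreign direct investment in the manufacturing sector 427.0; capital account: debt forgiveness received from foreign official creditors 62.3.)

4551.6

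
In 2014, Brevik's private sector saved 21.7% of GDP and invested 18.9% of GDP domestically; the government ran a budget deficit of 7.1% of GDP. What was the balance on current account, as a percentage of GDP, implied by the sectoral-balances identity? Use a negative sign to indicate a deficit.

-4.3

By the sectoral-balances identity, CA = (S_private - I) + (T - G).
Private balance = 21.7 - 18.9 = 2.8
Government balance (T - G) = -7.1
CA = 2.8 + (-7.1) = -4.3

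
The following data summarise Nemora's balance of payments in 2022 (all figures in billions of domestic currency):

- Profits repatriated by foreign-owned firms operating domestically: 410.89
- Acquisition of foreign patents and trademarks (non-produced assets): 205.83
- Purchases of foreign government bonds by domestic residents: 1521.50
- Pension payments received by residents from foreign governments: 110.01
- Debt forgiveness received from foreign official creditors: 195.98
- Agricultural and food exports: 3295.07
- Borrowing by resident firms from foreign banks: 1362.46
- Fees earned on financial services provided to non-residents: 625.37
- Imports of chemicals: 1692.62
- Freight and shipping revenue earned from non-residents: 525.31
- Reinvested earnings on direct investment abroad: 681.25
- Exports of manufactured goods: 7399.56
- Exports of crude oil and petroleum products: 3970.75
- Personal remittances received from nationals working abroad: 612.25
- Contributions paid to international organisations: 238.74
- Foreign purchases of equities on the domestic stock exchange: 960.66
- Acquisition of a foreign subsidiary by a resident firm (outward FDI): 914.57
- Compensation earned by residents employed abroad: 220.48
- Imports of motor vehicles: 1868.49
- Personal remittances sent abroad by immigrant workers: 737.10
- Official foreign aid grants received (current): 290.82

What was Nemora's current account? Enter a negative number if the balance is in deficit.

12783.03

Goods: 3295.07 + 7399.56 - 1868.49 + 3970.75 - 1692.62 = 11104.27
Services: 525.31 + 625.37 = 1150.68
Primary income: -410.89 + 220.48 + 681.25 = 490.84
Secondary income: 110.01 + 612.25 - 737.10 + 290.82 - 238.74 = 37.24
Current account = 11104.27 + 1150.68 + 490.84 + 37.24 = 12783.03
(Excluded from the current account — capital account: acquisition of foreign patents and trademarks (non-produced assets) 205.83, debt forgiveness received from foreign official creditors 195.98; financial account: purchases of foreign government bonds by domestic residents 1521.50, borrowing by resident firms from foreign banks 1362.46, foreign purchases of equities on the domestic stock exchange 960.66, acquisition of a foreign subsidiary by a resident firm (outward FDI) 914.57.)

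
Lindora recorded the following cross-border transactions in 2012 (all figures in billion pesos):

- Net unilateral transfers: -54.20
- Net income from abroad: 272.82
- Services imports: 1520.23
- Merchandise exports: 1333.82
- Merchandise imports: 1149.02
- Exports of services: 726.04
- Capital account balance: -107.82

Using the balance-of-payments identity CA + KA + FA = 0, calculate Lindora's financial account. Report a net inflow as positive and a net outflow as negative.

Goods balance = 1333.82 - 1149.02 = 184.80
Services balance = 726.04 - 1520.23 = -794.19
Trade balance (goods + services) = 184.80 + (-794.19) = -609.39
Net primary income = 272.82
Net secondary income = -54.20
Current account = -609.39 + 272.82 + (-54.20) = -390.77
Financial account = -(-390.77 + (-107.82)) = 498.59

498.59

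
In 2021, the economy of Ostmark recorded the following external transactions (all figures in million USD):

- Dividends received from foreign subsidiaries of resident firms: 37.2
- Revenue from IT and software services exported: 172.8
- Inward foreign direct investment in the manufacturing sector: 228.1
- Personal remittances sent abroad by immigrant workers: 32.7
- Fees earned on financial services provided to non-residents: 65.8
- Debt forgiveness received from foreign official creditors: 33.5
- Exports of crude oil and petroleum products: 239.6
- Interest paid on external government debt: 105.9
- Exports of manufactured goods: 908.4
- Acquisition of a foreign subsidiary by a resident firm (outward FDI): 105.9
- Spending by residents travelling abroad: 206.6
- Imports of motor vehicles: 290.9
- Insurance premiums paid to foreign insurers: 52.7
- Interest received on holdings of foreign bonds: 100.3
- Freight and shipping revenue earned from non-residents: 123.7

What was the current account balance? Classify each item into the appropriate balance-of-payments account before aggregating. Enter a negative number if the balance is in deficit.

Goods: 908.4 + 239.6 - 290.9 = 857.1
Services: -206.6 + 65.8 + 123.7 - 52.7 + 172.8 = 103.0
Primary income: -105.9 + 37.2 + 100.3 = 31.6
Secondary income: -32.7
Current account = 857.1 + 103.0 + 31.6 + (-32.7) = 959.0
(Excluded from the current account — financial account: inward foreign direct investment in the manufacturing sector 228.1, acquisition of a foreign subsidiary by a resident firm (outward FDI) 105.9; capital account: debt forgiveness received from foreign official creditors 33.5.)

959.0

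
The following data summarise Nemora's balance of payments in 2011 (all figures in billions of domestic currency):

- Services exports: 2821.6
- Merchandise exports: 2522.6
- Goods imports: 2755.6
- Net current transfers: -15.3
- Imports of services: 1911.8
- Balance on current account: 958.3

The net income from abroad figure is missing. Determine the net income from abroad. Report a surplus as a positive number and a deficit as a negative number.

296.8

Current account = goods balance + services balance + net primary income + net secondary income
Sum of the known components = 661.5
Net income from abroad = CA - (known components) = 958.3 - 661.5 = 296.8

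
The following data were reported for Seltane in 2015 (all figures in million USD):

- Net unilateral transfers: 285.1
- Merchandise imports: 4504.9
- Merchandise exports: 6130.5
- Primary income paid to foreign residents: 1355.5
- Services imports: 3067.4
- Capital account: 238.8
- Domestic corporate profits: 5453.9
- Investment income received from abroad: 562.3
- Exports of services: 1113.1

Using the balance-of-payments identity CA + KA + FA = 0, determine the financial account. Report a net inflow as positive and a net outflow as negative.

Goods balance = 6130.5 - 4504.9 = 1625.6
Services balance = 1113.1 - 3067.4 = -1954.3
Trade balance (goods + services) = 1625.6 + (-1954.3) = -328.7
Net primary income = 562.3 - 1355.5 = -793.2
Net secondary income = 285.1
Current account = -328.7 + (-793.2) + 285.1 = -836.8
Financial account = -(-836.8 + 238.8) = 598.0

598.0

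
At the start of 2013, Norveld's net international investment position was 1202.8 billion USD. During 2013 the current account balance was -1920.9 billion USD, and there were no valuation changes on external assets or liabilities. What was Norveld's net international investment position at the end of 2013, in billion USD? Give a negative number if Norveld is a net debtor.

-718.1

With no valuation effects, change in NIIP = current account = -1920.9
End-of-year NIIP = 1202.8 + (-1920.9) = -718.1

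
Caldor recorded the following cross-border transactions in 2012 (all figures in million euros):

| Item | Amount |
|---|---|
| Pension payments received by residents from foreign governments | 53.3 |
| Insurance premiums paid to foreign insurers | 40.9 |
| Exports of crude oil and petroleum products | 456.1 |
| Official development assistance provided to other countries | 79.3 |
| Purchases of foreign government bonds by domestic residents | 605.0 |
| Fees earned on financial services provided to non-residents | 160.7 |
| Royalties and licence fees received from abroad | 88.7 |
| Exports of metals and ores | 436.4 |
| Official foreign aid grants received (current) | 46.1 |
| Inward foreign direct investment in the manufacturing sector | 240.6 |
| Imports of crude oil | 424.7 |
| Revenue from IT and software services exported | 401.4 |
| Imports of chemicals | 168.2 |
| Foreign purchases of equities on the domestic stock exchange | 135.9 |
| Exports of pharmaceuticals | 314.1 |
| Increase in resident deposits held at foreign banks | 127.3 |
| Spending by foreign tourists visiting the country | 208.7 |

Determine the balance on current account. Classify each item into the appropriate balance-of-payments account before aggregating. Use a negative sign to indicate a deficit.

1452.4

Goods: 314.1 + 436.4 + 456.1 - 424.7 - 168.2 = 613.7
Services: 401.4 - 40.9 + 160.7 + 88.7 + 208.7 = 818.6
Secondary income: 53.3 - 79.3 + 46.1 = 20.1
Current account = 613.7 + 818.6 + 20.1 = 1452.4
(Excluded from the current account — financial account: purchases of foreign government bonds by domestic residents 605.0, inward foreign direct investment in the manufacturing sector 240.6, foreign purchases of equities on the domestic stock exchange 135.9, increase in resident deposits held at foreign banks 127.3.)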